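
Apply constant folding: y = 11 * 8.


11 * 8 = 88 at compile time
Optimized: y = 88


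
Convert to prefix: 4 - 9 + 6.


left-to-right (same/higher precedence on left): tree is (+ (- 4 9) 6)
Prefix: + - 4 9 6


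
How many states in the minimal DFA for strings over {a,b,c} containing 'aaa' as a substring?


KMP-style automaton: 3 progress states + 1 absorbing accept = 4
Minimal DFA: 4 states


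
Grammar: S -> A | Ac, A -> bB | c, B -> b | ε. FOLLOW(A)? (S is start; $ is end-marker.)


$ ∈ FOLLOW(S). For each A -> αBβ: add FIRST(β)\{ε} to FOLLOW(B); if β nullable, add FOLLOW(A).
FOLLOW(A) = {$, c}


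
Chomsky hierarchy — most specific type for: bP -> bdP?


LHS has context (more than one symbol) and |LHS| ≤ |RHS|
Classification: Type 1 (Context-Sensitive)


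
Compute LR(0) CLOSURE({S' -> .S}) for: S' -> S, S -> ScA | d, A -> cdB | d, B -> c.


Start: S' -> .S
For each item with dot before a nonterminal B, add B -> .γ for every B-production
Closure: [S' -> .S, S -> .ScA, S -> .d]


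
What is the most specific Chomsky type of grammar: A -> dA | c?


Right-linear: every RHS is a terminal or a terminal followed by one nonterminal
Classification: Type 3 (Regular)


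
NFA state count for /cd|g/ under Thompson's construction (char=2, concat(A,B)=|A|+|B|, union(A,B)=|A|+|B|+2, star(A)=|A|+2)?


Syntax tree has 3 char leaf(s), 1 union(s), 0 star(s)
chars contribute 3×2 = 6; each union adds +2; each star adds +2
Total: 6 + 2 + 0 = 8 states


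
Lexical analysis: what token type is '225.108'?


Pattern: digits with a decimal point
Type: FLOAT_LITERAL


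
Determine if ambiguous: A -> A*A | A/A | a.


'a*a/a' has two parse trees (no precedence encoded between * and /)
Ambiguous


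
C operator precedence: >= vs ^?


'>=' is relational (level 7); '^' is bitwise XOR (level 4)
Higher level binds tighter
'>=' has higher precedence than '^'


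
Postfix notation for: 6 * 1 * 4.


Left to right (same or higher precedence on left)
Postfix: 6 1 * 4 *


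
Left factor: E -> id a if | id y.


Common prefix: 'id'
Factored: E -> id E', E' -> a if | y


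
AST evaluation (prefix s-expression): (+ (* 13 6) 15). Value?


Evaluate inner: (* 13 6) = 78
Evaluate root: (+ 78 15) = 93
Result: 93


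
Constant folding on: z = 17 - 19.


17 - 19 = -2 at compile time
Optimized: z = -2


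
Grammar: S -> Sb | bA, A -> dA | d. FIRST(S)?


Per alternative of S: FIRST(Sb) = {b}; FIRST(bA) = {b}
FIRST(S) = {b}


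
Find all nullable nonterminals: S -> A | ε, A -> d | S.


A nonterminal is nullable iff some alternative derives ε (directly, or every symbol in it is nullable)
Nullable: {A, S}


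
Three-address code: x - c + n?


Break into single-operator statements:
t1 = x - c
t2 = t1 + n


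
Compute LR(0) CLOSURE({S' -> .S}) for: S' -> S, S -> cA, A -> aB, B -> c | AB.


Start: S' -> .S
For each item with dot before a nonterminal B, add B -> .γ for every B-production
Closure: [S' -> .S, S -> .cA]


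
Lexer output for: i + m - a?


Scan left to right, longest-match per lexeme
Tokens: ID(i), OP(+), ID(m), OP(-), ID(a)


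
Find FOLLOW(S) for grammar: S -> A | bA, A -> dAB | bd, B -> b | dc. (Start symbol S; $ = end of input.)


$ ∈ FOLLOW(S). For each A -> αBβ: add FIRST(β)\{ε} to FOLLOW(B); if β nullable, add FOLLOW(A).
FOLLOW(S) = {$}


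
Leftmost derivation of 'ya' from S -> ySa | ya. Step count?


Derivation: S => ya
Steps: 1


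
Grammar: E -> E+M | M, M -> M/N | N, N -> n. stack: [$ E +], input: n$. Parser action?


no handle ('E+' is not any RHS); shift 'n'
Action: shift


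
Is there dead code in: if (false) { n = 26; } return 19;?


condition is constant false, so the whole block is unreachable
Dead: 'if (false) { n = 26; }'


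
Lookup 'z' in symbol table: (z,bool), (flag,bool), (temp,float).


Lookup 'z' → type bool


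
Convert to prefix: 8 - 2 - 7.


left-to-right (same/higher precedence on left): tree is (- (- 8 2) 7)
Prefix: - - 8 2 7


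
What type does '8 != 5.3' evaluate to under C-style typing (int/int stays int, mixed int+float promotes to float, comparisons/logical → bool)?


Operand types: int != float
Rule: comparison yields bool
Result type: bool


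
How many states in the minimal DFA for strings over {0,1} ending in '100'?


Track the longest suffix of input matching a prefix of '100': 4 classes (prefixes of length 0..3)
Minimal DFA: 4 states


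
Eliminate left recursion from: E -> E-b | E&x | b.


Left-recursive alternatives: E-b, E&x; non-recursive: b
Introduce E': E -> bE', E' -> -bE' | &xE' | ε


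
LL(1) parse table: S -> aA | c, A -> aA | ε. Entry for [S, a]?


For [S, a]: 'a' ∈ FIRST(aA)
Entry: S -> aA


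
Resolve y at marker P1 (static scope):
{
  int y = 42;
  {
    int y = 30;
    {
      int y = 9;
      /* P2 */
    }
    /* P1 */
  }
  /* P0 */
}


y declared in the same block as P1
y = 30


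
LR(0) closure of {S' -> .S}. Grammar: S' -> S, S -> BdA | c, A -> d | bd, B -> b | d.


Start: S' -> .S
For each item with dot before a nonterminal B, add B -> .γ for every B-production
Closure: [S' -> .S, S -> .BdA, S -> .c, B -> .b, B -> .d]


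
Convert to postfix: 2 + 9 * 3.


* has higher precedence, evaluate 9*3 first
Postfix: 2 9 3 * +


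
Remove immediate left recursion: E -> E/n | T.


Left-recursive alternatives: E/n; non-recursive: T
Introduce E': E -> TE', E' -> /nE' | ε


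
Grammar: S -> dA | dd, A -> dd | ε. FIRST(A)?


Per alternative of A: FIRST(dd) = {d}; FIRST(ε) = {ε}
FIRST(A) = {d, ε}


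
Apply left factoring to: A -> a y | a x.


Common prefix: 'a'
Factored: A -> a A', A' -> y | x


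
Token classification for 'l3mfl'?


Pattern: letter/underscore followed by alphanumerics, not a keyword
Type: IDENTIFIER


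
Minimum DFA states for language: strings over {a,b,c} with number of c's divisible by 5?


Track (count of c) mod 5: states 0..4, accept at 0
Minimal DFA: 5 states


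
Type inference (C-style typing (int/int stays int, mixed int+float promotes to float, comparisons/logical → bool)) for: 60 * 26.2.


Operand types: int * float
Rule: mixed int/float promotes to float; int/int stays int
Result type: float


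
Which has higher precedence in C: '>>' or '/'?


'/' is multiplicative (level 10); '>>' is shift (level 8)
Higher level binds tighter
'/' has higher precedence than '>>'


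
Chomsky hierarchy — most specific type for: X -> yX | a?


Right-linear: every RHS is a terminal or a terminal followed by one nonterminal
Classification: Type 3 (Regular)


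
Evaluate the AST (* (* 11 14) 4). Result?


Evaluate inner: (* 11 14) = 154
Evaluate root: (* 154 4) = 616
Result: 616


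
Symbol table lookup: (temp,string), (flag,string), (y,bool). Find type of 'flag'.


Lookup 'flag' → type string


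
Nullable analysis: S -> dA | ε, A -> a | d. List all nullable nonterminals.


A nonterminal is nullable iff some alternative derives ε (directly, or every symbol in it is nullable)
Nullable: {S}


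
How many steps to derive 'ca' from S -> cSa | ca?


Derivation: S => ca
Steps: 1


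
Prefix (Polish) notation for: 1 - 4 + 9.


left-to-right (same/higher precedence on left): tree is (+ (- 1 4) 9)
Prefix: + - 1 4 9


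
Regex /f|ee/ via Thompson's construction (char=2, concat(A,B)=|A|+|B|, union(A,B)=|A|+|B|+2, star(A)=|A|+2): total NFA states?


Syntax tree has 3 char leaf(s), 1 union(s), 0 star(s)
chars contribute 3×2 = 6; each union adds +2; each star adds +2
Total: 6 + 2 + 0 = 8 states


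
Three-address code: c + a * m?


Break into single-operator statements:
t1 = a * m
t2 = c + t1


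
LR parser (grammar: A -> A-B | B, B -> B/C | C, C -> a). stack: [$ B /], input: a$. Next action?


no handle; shift 'a'
Action: shift


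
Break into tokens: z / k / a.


Scan left to right, longest-match per lexeme
Tokens: ID(z), OP(/), ID(k), OP(/), ID(a)


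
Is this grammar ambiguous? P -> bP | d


right-linear, alternatives start with distinct terminals 'b' vs 'd': unique leftmost derivation
Unambiguous


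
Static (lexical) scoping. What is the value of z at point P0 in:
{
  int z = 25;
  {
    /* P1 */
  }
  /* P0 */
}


z declared in the same block as P0
z = 25


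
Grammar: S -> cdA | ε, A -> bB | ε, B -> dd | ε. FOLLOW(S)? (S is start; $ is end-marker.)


$ ∈ FOLLOW(S). For each A -> αBβ: add FIRST(β)\{ε} to FOLLOW(B); if β nullable, add FOLLOW(A).
FOLLOW(S) = {$}


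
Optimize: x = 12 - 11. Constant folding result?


12 - 11 = 1 at compile time
Optimized: x = 1


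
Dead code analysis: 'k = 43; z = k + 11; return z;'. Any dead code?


k is read by z's definition; z is returned
No dead code


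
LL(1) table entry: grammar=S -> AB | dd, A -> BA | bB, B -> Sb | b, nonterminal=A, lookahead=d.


For [A, d]: 'd' ∈ FIRST(BA)
Entry: A -> BA


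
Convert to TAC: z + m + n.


Break into single-operator statements:
t1 = z + m
t2 = t1 + n


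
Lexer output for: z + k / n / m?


Scan left to right, longest-match per lexeme
Tokens: ID(z), OP(+), ID(k), OP(/), ID(n), OP(/), ID(m)


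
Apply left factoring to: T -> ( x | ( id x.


Common prefix: '('
Factored: T -> ( T', T' -> x | id x


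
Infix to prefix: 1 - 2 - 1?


left-to-right (same/higher precedence on left): tree is (- (- 1 2) 1)
Prefix: - - 1 2 1


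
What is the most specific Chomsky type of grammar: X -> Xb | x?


Left-linear: every RHS is a terminal or one nonterminal followed by a terminal
Classification: Type 3 (Regular)


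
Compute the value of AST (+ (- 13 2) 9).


Evaluate inner: (- 13 2) = 11
Evaluate root: (+ 11 9) = 20
Result: 20


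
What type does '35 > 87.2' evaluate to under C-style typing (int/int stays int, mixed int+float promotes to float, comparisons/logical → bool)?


Operand types: int > float
Rule: comparison yields bool
Result type: bool


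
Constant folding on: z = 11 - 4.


11 - 4 = 7 at compile time
Optimized: z = 7


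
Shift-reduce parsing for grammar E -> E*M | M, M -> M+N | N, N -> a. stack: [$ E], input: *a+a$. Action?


shift '*' to continue E -> E*M
Action: shift


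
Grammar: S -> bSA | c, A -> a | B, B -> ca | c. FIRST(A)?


Per alternative of A: FIRST(a) = {a}; FIRST(B) = {c}
FIRST(A) = {a, c}


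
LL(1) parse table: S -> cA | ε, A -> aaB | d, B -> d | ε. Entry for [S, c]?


For [S, c]: 'c' ∈ FIRST(cA)
Entry: S -> cA


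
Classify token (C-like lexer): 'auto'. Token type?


Pattern: reserved word
Type: KEYWORD


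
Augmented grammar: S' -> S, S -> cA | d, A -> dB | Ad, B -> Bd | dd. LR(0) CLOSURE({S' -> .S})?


Start: S' -> .S
For each item with dot before a nonterminal B, add B -> .γ for every B-production
Closure: [S' -> .S, S -> .cA, S -> .d]


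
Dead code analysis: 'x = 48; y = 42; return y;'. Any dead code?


x is assigned but never read
Dead: 'x = 48'


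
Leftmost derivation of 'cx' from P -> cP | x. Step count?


Derivation: P => cP => cx
Steps: 2


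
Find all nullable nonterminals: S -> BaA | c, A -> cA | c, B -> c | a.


A nonterminal is nullable iff some alternative derives ε (directly, or every symbol in it is nullable)
Nullable: {}


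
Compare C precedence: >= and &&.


'>=' is relational (level 7); '&&' is logical AND (level 2)
Higher level binds tighter
'>=' has higher precedence than '&&'


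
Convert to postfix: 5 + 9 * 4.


* has higher precedence, evaluate 9*4 first
Postfix: 5 9 4 * +


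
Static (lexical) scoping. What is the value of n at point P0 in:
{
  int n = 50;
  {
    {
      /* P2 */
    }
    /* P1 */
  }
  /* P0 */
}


n declared in the same block as P0
n = 50


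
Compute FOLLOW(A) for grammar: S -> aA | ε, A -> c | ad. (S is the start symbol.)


$ ∈ FOLLOW(S). For each A -> αBβ: add FIRST(β)\{ε} to FOLLOW(B); if β nullable, add FOLLOW(A).
FOLLOW(A) = {$}


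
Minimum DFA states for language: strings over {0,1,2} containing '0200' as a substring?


KMP-style automaton: 4 progress states + 1 absorbing accept = 5
Minimal DFA: 5 states


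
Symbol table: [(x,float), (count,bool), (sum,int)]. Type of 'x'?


Lookup 'x' → type float


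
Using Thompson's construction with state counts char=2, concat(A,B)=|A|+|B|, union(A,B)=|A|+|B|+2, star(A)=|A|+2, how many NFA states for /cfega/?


Syntax tree has 5 char leaf(s), 0 union(s), 0 star(s)
chars contribute 5×2 = 10; each union adds +2; each star adds +2
Total: 10 + 0 + 0 = 10 states


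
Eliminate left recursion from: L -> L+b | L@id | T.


Left-recursive alternatives: L+b, L@id; non-recursive: T
Introduce L': L -> TL', L' -> +bL' | @idL' | ε


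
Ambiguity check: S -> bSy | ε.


balanced b^n…y^n: each string has a unique parse
Unambiguous


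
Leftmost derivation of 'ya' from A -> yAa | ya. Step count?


Derivation: A => ya
Steps: 1


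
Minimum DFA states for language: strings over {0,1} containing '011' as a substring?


KMP-style automaton: 3 progress states + 1 absorbing accept = 4
Minimal DFA: 4 states


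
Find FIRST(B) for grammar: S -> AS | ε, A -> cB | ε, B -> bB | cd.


Per alternative of B: FIRST(bB) = {b}; FIRST(cd) = {c}
FIRST(B) = {b, c}


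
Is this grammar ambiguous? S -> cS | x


right-linear, alternatives start with distinct terminals 'c' vs 'x': unique leftmost derivation
Unambiguous


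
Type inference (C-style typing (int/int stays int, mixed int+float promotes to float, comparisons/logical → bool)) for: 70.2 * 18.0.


Operand types: float * float
Rule: mixed int/float promotes to float; int/int stays int
Result type: float


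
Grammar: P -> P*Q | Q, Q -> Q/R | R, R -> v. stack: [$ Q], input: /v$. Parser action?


shift '/' to continue Q -> Q/R
Action: shift


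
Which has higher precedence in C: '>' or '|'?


'>' is relational (level 7); '|' is bitwise OR (level 3)
Higher level binds tighter
'>' has higher precedence than '|'


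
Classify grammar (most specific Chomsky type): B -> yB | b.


Right-linear: every RHS is a terminal or a terminal followed by one nonterminal
Classification: Type 3 (Regular)


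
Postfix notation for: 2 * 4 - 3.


Left to right (same or higher precedence on left)
Postfix: 2 4 * 3 -


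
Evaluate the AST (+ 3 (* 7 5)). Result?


Evaluate inner: (* 7 5) = 35
Evaluate root: (+ 3 35) = 38
Result: 38


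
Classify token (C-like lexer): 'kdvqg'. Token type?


Pattern: letter/underscore followed by alphanumerics, not a keyword
Type: IDENTIFIER


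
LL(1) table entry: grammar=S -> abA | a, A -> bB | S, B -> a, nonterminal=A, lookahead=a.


For [A, a]: 'a' ∈ FIRST(S)
Entry: A -> S


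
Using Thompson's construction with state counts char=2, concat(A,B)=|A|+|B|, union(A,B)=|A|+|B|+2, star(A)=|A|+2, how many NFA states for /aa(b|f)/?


Syntax tree has 4 char leaf(s), 1 union(s), 0 star(s)
chars contribute 4×2 = 8; each union adds +2; each star adds +2
Total: 8 + 2 + 0 = 10 states


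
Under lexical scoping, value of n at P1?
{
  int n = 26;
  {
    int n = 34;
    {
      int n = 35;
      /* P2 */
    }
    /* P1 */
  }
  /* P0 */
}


n declared in the same block as P1
n = 34


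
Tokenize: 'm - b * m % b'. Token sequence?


Scan left to right, longest-match per lexeme
Tokens: ID(m), OP(-), ID(b), OP(*), ID(m), OP(%), ID(b)


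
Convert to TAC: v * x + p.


Break into single-operator statements:
t1 = v * x
t2 = t1 + p


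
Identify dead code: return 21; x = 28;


statement follows a return and is unreachable
Dead: 'x = 28'


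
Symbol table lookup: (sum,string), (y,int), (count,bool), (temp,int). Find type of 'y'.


Lookup 'y' → type int


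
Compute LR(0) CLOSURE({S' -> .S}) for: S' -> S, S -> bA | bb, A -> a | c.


Start: S' -> .S
For each item with dot before a nonterminal B, add B -> .γ for every B-production
Closure: [S' -> .S, S -> .bA, S -> .bb]


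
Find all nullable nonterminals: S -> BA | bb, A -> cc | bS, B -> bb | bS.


A nonterminal is nullable iff some alternative derives ε (directly, or every symbol in it is nullable)
Nullable: {}


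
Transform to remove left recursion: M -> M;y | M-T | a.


Left-recursive alternatives: M;y, M-T; non-recursive: a
Introduce M': M -> aM', M' -> ;yM' | -TM' | ε


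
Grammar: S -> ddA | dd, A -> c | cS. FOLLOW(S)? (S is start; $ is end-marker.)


$ ∈ FOLLOW(S). For each A -> αBβ: add FIRST(β)\{ε} to FOLLOW(B); if β nullable, add FOLLOW(A).
FOLLOW(S) = {$}


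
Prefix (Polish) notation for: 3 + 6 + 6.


left-to-right (same/higher precedence on left): tree is (+ (+ 3 6) 6)
Prefix: + + 3 6 6


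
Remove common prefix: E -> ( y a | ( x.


Common prefix: '('
Factored: E -> ( E', E' -> y a | x


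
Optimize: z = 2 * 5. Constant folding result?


2 * 5 = 10 at compile time
Optimized: z = 10


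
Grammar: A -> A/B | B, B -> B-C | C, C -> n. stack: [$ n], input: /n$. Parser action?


'n' on top is the handle for C -> n
Action: reduce (C -> n)


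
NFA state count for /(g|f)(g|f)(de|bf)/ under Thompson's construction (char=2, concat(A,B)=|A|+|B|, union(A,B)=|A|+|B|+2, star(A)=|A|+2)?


Syntax tree has 8 char leaf(s), 3 union(s), 0 star(s)
chars contribute 8×2 = 16; each union adds +2; each star adds +2
Total: 16 + 6 + 0 = 22 states


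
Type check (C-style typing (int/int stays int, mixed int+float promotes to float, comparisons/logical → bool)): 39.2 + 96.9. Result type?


Operand types: float + float
Rule: mixed int/float promotes to float; int/int stays int
Result type: float


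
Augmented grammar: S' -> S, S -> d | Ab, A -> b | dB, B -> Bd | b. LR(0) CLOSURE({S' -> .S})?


Start: S' -> .S
For each item with dot before a nonterminal B, add B -> .γ for every B-production
Closure: [S' -> .S, S -> .d, S -> .Ab, A -> .b, A -> .dB]


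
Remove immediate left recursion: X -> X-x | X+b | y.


Left-recursive alternatives: X-x, X+b; non-recursive: y
Introduce X': X -> yX', X' -> -xX' | +bX' | ε


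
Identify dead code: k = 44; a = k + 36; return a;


k is read by a's definition; a is returned
No dead code


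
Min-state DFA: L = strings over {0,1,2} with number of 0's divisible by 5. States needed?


Track (count of 0) mod 5: states 0..4, accept at 0
Minimal DFA: 5 states


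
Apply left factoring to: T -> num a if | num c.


Common prefix: 'num'
Factored: T -> num T', T' -> a if | c


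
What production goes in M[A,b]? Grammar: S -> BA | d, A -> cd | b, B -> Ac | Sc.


For [A, b]: 'b' ∈ FIRST(b)
Entry: A -> b


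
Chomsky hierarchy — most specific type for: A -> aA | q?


Right-linear: every RHS is a terminal or a terminal followed by one nonterminal
Classification: Type 3 (Regular)


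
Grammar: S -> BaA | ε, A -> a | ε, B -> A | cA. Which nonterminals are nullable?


A nonterminal is nullable iff some alternative derives ε (directly, or every symbol in it is nullable)
Nullable: {A, B, S}


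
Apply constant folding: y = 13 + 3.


13 + 3 = 16 at compile time
Optimized: y = 16


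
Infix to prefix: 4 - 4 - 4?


left-to-right (same/higher precedence on left): tree is (- (- 4 4) 4)
Prefix: - - 4 4 4


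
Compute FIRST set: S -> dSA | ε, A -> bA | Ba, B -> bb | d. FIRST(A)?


Per alternative of A: FIRST(bA) = {b}; FIRST(Ba) = {b, d}
FIRST(A) = {b, d}


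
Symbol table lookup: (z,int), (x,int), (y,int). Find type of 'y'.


Lookup 'y' → type int


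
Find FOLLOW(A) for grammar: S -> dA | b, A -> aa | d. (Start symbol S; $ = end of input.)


$ ∈ FOLLOW(S). For each A -> αBβ: add FIRST(β)\{ε} to FOLLOW(B); if β nullable, add FOLLOW(A).
FOLLOW(A) = {$}


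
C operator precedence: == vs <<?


'<<' is shift (level 8); '==' is equality (level 6)
Higher level binds tighter
'<<' has higher precedence than '=='


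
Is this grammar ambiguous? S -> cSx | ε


balanced c^n…x^n: each string has a unique parse
Unambiguous


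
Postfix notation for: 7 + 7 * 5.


* has higher precedence, evaluate 7*5 first
Postfix: 7 7 5 * +


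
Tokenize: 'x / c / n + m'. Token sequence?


Scan left to right, longest-match per lexeme
Tokens: ID(x), OP(/), ID(c), OP(/), ID(n), OP(+), ID(m)


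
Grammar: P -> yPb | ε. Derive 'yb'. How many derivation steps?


Derivation: P => yPb => yb
Steps: 2


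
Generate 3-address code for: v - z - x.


Break into single-operator statements:
t1 = v - z
t2 = t1 - x


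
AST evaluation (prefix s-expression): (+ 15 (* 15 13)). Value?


Evaluate inner: (* 15 13) = 195
Evaluate root: (+ 15 195) = 210
Result: 210


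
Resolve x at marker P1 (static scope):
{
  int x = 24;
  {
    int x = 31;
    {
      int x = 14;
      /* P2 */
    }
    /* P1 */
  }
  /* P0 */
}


x declared in the same block as P1
x = 31


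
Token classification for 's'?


Pattern: letter/underscore followed by alphanumerics, not a keyword
Type: IDENTIFIER


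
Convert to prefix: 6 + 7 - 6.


left-to-right (same/higher precedence on left): tree is (- (+ 6 7) 6)
Prefix: - + 6 7 6


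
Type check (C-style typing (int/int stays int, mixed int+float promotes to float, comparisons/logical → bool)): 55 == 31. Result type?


Operand types: int == int
Rule: comparison yields bool
Result type: bool


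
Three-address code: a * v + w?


Break into single-operator statements:
t1 = a * v
t2 = t1 + w


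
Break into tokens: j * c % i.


Scan left to right, longest-match per lexeme
Tokens: ID(j), OP(*), ID(c), OP(%), ID(i)


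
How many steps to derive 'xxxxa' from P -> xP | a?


Derivation: P => xP => xxP => xxxP => xxxxP => xxxxa
Steps: 5


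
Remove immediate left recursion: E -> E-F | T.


Left-recursive alternatives: E-F; non-recursive: T
Introduce E': E -> TE', E' -> -FE' | ε


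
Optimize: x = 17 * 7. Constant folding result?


17 * 7 = 119 at compile time
Optimized: x = 119


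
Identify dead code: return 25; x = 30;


statement follows a return and is unreachable
Dead: 'x = 30'


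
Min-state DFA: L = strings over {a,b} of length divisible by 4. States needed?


Track length mod 4: states 0..3, accept at 0
Minimal DFA: 4 states


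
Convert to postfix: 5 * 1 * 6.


Left to right (same or higher precedence on left)
Postfix: 5 1 * 6 *


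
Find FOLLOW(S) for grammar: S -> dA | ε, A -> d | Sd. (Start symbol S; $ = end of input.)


$ ∈ FOLLOW(S). For each A -> αBβ: add FIRST(β)\{ε} to FOLLOW(B); if β nullable, add FOLLOW(A).
FOLLOW(S) = {$, d}


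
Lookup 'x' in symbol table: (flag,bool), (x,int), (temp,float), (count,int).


Lookup 'x' → type int


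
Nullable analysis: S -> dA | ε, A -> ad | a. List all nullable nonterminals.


A nonterminal is nullable iff some alternative derives ε (directly, or every symbol in it is nullable)
Nullable: {S}


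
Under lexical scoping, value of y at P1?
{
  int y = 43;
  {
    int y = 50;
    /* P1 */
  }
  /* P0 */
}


y declared in the same block as P1
y = 50


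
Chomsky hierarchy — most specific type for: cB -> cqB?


LHS has context (more than one symbol) and |LHS| ≤ |RHS|
Classification: Type 1 (Context-Sensitive)


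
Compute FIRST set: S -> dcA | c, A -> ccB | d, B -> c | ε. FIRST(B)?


Per alternative of B: FIRST(c) = {c}; FIRST(ε) = {ε}
FIRST(B) = {c, ε}


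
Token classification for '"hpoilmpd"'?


Pattern: double-quoted sequence
Type: STRING_LITERAL


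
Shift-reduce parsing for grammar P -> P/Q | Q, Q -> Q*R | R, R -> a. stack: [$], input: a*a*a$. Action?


no handle on stack; shift 'a'
Action: shift


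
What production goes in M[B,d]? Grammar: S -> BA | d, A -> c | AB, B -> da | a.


For [B, d]: 'd' ∈ FIRST(da)
Entry: B -> da


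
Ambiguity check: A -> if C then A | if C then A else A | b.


dangling else: 'if C then if C then b else b' parses two ways
Ambiguous


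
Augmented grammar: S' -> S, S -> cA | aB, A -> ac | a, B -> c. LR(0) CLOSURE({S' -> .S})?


Start: S' -> .S
For each item with dot before a nonterminal B, add B -> .γ for every B-production
Closure: [S' -> .S, S -> .cA, S -> .aB]


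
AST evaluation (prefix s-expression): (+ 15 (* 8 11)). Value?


Evaluate inner: (* 8 11) = 88
Evaluate root: (+ 15 88) = 103
Result: 103


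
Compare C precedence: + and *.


'*' is multiplicative (level 10); '+' is additive (level 9)
Higher level binds tighter
'*' has higher precedence than '+'


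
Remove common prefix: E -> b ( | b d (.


Common prefix: 'b'
Factored: E -> b E', E' -> ( | d (


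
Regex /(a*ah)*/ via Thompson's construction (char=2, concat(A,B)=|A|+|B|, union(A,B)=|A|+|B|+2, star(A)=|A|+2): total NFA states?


Syntax tree has 3 char leaf(s), 0 union(s), 2 star(s)
chars contribute 3×2 = 6; each union adds +2; each star adds +2
Total: 6 + 0 + 4 = 10 states


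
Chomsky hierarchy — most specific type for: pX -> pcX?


LHS has context (more than one symbol) and |LHS| ≤ |RHS|
Classification: Type 1 (Context-Sensitive)


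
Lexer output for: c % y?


Scan left to right, longest-match per lexeme
Tokens: ID(c), OP(%), ID(y)


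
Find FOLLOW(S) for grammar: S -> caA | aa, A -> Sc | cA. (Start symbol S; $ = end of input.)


$ ∈ FOLLOW(S). For each A -> αBβ: add FIRST(β)\{ε} to FOLLOW(B); if β nullable, add FOLLOW(A).
FOLLOW(S) = {$, c}


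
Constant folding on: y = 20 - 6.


20 - 6 = 14 at compile time
Optimized: y = 14


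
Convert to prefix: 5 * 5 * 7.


left-to-right (same/higher precedence on left): tree is (* (* 5 5) 7)
Prefix: * * 5 5 7


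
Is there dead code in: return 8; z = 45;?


statement follows a return and is unreachable
Dead: 'z = 45'


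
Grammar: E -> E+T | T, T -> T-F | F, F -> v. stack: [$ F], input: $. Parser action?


'F' (not preceded by T-) is the handle for T -> F
Action: reduce (T -> F)


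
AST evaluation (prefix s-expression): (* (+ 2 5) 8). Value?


Evaluate inner: (+ 2 5) = 7
Evaluate root: (* 7 8) = 56
Result: 56


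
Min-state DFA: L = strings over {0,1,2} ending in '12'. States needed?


Track the longest suffix of input matching a prefix of '12': 3 classes (prefixes of length 0..2)
Minimal DFA: 3 states


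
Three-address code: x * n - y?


Break into single-operator statements:
t1 = x * n
t2 = t1 - y


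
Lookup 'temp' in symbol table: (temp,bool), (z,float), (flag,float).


Lookup 'temp' → type bool


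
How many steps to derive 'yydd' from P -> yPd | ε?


Derivation: P => yPd => yyPdd => yydd
Steps: 3


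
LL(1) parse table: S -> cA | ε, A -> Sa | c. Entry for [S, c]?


For [S, c]: 'c' ∈ FIRST(cA)
Entry: S -> cA


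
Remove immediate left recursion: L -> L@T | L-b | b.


Left-recursive alternatives: L@T, L-b; non-recursive: b
Introduce L': L -> bL', L' -> @TL' | -bL' | ε


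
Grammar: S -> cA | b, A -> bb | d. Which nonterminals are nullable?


A nonterminal is nullable iff some alternative derives ε (directly, or every symbol in it is nullable)
Nullable: {}


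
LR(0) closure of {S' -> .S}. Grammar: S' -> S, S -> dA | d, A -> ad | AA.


Start: S' -> .S
For each item with dot before a nonterminal B, add B -> .γ for every B-production
Closure: [S' -> .S, S -> .dA, S -> .d]


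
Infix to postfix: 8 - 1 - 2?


Left to right (same or higher precedence on left)
Postfix: 8 1 - 2 -


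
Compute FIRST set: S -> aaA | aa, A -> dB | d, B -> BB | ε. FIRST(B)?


Per alternative of B: FIRST(BB) = {ε}; FIRST(ε) = {ε}
FIRST(B) = {ε}


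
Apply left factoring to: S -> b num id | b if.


Common prefix: 'b'
Factored: S -> b S', S' -> num id | if


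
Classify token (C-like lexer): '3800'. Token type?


Pattern: digits only
Type: INTEGER_LITERAL


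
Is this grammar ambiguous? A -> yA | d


right-linear, alternatives start with distinct terminals 'y' vs 'd': unique leftmost derivation
Unambiguous


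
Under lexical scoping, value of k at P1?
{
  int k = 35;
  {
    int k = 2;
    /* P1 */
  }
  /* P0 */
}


k declared in the same block as P1
k = 2


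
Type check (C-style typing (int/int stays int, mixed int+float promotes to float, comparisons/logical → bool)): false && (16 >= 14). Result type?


Operand types: bool && bool
Rule: logical operators take bool operands and yield bool
Result type: bool


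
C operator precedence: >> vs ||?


'>>' is shift (level 8); '||' is logical OR (level 1)
Higher level binds tighter
'>>' has higher precedence than '||'


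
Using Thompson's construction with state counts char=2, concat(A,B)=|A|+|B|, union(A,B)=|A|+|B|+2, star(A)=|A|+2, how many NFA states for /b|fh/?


Syntax tree has 3 char leaf(s), 1 union(s), 0 star(s)
chars contribute 3×2 = 6; each union adds +2; each star adds +2
Total: 6 + 2 + 0 = 8 states


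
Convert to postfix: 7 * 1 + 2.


Left to right (same or higher precedence on left)
Postfix: 7 1 * 2 +


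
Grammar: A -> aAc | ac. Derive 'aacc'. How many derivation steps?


Derivation: A => aAc => aacc
Steps: 2


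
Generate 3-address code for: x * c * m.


Break into single-operator statements:
t1 = x * c
t2 = t1 * m


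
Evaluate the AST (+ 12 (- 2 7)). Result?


Evaluate inner: (- 2 7) = -5
Evaluate root: (+ 12 -5) = 7
Result: 7


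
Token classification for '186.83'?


Pattern: digits with a decimal point
Type: FLOAT_LITERAL


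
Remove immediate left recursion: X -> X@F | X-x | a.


Left-recursive alternatives: X@F, X-x; non-recursive: a
Introduce X': X -> aX', X' -> @FX' | -xX' | ε


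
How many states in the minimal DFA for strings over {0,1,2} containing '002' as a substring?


KMP-style automaton: 3 progress states + 1 absorbing accept = 4
Minimal DFA: 4 states


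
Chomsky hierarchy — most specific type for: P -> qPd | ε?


Single nonterminal LHS, but q^n d^n is not regular
Classification: Type 2 (Context-Free)


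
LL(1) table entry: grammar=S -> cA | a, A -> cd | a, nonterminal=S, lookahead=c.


For [S, c]: 'c' ∈ FIRST(cA)
Entry: S -> cA


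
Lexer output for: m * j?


Scan left to right, longest-match per lexeme
Tokens: ID(m), OP(*), ID(j)


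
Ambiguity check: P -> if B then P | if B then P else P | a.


dangling else: 'if B then if B then a else a' parses two ways
Ambiguous


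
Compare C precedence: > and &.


'>' is relational (level 7); '&' is bitwise AND (level 5)
Higher level binds tighter
'>' has higher precedence than '&'


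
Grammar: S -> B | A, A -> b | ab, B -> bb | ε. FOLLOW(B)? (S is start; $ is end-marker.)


$ ∈ FOLLOW(S). For each A -> αBβ: add FIRST(β)\{ε} to FOLLOW(B); if β nullable, add FOLLOW(A).
FOLLOW(B) = {$}


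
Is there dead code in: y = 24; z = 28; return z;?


y is assigned but never read
Dead: 'y = 24'


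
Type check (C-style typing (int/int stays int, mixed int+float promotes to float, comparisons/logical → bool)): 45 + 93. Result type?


Operand types: int + int
Rule: mixed int/float promotes to float; int/int stays int
Result type: int


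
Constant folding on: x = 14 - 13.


14 - 13 = 1 at compile time
Optimized: x = 1


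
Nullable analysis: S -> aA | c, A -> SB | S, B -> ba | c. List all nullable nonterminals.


A nonterminal is nullable iff some alternative derives ε (directly, or every symbol in it is nullable)
Nullable: {}


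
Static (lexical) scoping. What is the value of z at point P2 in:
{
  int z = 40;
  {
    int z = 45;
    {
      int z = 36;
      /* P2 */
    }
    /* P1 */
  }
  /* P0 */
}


z declared in the same block as P2
z = 36


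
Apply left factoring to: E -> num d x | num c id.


Common prefix: 'num'
Factored: E -> num E', E' -> d x | c id


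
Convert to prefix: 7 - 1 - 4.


left-to-right (same/higher precedence on left): tree is (- (- 7 1) 4)
Prefix: - - 7 1 4


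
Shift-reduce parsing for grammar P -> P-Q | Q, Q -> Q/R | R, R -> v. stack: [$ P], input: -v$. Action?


shift '-' to continue P -> P-Q
Action: shift


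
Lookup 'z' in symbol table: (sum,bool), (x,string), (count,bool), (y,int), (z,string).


Lookup 'z' → type string


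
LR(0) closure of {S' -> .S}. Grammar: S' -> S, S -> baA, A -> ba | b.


Start: S' -> .S
For each item with dot before a nonterminal B, add B -> .γ for every B-production
Closure: [S' -> .S, S -> .baA]


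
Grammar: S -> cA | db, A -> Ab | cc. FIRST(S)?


Per alternative of S: FIRST(cA) = {c}; FIRST(db) = {d}
FIRST(S) = {c, d}


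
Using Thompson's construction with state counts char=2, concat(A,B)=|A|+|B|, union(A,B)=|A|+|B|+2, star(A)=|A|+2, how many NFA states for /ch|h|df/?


Syntax tree has 5 char leaf(s), 2 union(s), 0 star(s)
chars contribute 5×2 = 10; each union adds +2; each star adds +2
Total: 10 + 4 + 0 = 14 states


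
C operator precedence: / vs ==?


'/' is multiplicative (level 10); '==' is equality (level 6)
Higher level binds tighter
'/' has higher precedence than '=='


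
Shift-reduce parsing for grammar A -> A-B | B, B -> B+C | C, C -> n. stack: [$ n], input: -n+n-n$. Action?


'n' on top is the handle for C -> n
Action: reduce (C -> n)


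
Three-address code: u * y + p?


Break into single-operator statements:
t1 = u * y
t2 = t1 + p


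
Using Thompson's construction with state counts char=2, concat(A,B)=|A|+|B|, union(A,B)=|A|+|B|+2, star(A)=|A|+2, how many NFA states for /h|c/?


Syntax tree has 2 char leaf(s), 1 union(s), 0 star(s)
chars contribute 2×2 = 4; each union adds +2; each star adds +2
Total: 4 + 2 + 0 = 6 states


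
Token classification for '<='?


Pattern: operator symbol
Type: OPERATOR


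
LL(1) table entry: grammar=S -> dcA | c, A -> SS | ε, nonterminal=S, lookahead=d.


For [S, d]: 'd' ∈ FIRST(dcA)
Entry: S -> dcA


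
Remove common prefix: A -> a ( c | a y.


Common prefix: 'a'
Factored: A -> a A', A' -> ( c | y


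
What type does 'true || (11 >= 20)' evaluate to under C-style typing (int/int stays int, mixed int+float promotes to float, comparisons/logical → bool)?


Operand types: bool || bool
Rule: logical operators take bool operands and yield bool
Result type: bool


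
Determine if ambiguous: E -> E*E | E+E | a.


'a*a+a' has two parse trees (no precedence encoded between * and +)
Ambiguous


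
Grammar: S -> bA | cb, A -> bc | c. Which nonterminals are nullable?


A nonterminal is nullable iff some alternative derives ε (directly, or every symbol in it is nullable)
Nullable: {}


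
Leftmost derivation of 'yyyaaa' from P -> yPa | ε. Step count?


Derivation: P => yPa => yyPaa => yyyPaaa => yyyaaa
Steps: 4


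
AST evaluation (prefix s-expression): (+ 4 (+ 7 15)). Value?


Evaluate inner: (+ 7 15) = 22
Evaluate root: (+ 4 22) = 26
Result: 26


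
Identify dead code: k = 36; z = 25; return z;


k is assigned but never read
Dead: 'k = 36'


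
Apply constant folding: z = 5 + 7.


5 + 7 = 12 at compile time
Optimized: z = 12


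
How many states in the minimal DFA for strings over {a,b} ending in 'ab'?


Track the longest suffix of input matching a prefix of 'ab': 3 classes (prefixes of length 0..2)
Minimal DFA: 3 states


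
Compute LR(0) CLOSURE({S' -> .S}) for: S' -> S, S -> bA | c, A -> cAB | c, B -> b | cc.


Start: S' -> .S
For each item with dot before a nonterminal B, add B -> .γ for every B-production
Closure: [S' -> .S, S -> .bA, S -> .c]


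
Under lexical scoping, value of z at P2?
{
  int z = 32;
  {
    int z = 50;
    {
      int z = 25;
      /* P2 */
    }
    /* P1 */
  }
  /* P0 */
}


z declared in the same block as P2
z = 25


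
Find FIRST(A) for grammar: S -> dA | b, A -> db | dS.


Per alternative of A: FIRST(db) = {d}; FIRST(dS) = {d}
FIRST(A) = {d}


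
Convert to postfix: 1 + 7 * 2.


* has higher precedence, evaluate 7*2 first
Postfix: 1 7 2 * +


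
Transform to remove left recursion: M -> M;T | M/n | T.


Left-recursive alternatives: M;T, M/n; non-recursive: T
Introduce M': M -> TM', M' -> ;TM' | /nM' | ε


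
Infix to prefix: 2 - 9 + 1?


left-to-right (same/higher precedence on left): tree is (+ (- 2 9) 1)
Prefix: + - 2 9 1


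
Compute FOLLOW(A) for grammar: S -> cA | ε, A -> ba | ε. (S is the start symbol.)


$ ∈ FOLLOW(S). For each A -> αBβ: add FIRST(β)\{ε} to FOLLOW(B); if β nullable, add FOLLOW(A).
FOLLOW(A) = {$}


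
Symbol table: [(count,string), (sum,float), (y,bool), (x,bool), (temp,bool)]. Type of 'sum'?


Lookup 'sum' → type float


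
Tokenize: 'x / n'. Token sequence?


Scan left to right, longest-match per lexeme
Tokens: ID(x), OP(/), ID(n)


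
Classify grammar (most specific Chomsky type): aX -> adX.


LHS has context (more than one symbol) and |LHS| ≤ |RHS|
Classification: Type 1 (Context-Sensitive)


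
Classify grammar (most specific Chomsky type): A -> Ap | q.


Left-linear: every RHS is a terminal or one nonterminal followed by a terminal
Classification: Type 3 (Regular)


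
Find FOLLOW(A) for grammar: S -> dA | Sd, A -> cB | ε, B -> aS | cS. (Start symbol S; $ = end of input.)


$ ∈ FOLLOW(S). For each A -> αBβ: add FIRST(β)\{ε} to FOLLOW(B); if β nullable, add FOLLOW(A).
FOLLOW(A) = {$, d}


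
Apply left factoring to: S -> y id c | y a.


Common prefix: 'y'
Factored: S -> y S', S' -> id c | a


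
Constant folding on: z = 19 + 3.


19 + 3 = 22 at compile time
Optimized: z = 22


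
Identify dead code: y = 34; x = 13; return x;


y is assigned but never read
Dead: 'y = 34'


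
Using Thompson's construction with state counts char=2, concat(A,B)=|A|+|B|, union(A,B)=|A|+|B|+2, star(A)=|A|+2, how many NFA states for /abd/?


Syntax tree has 3 char leaf(s), 0 union(s), 0 star(s)
chars contribute 3×2 = 6; each union adds +2; each star adds +2
Total: 6 + 0 + 0 = 6 states


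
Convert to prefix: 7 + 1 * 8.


'*' binds tighter: tree is (+ 7 (* 1 8))
Prefix: + 7 * 1 8


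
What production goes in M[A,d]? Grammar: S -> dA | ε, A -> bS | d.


For [A, d]: 'd' ∈ FIRST(d)
Entry: A -> d


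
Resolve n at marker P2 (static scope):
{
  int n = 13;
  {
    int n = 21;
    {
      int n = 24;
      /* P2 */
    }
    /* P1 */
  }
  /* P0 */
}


n declared in the same block as P2
n = 24


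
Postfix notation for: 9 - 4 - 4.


Left to right (same or higher precedence on left)
Postfix: 9 4 - 4 -


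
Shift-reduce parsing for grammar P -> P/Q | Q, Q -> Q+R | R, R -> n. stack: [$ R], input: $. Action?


'R' (not preceded by Q+) is the handle for Q -> R
Action: reduce (Q -> R)


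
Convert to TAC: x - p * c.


Break into single-operator statements:
t1 = p * c
t2 = x - t1


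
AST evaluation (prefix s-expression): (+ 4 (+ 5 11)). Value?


Evaluate inner: (+ 5 11) = 16
Evaluate root: (+ 4 16) = 20
Result: 20


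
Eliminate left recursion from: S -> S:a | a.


Left-recursive alternatives: S:a; non-recursive: a
Introduce S': S -> aS', S' -> :aS' | ε


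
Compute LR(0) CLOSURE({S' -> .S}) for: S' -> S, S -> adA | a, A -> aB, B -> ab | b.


Start: S' -> .S
For each item with dot before a nonterminal B, add B -> .γ for every B-production
Closure: [S' -> .S, S -> .adA, S -> .a]
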